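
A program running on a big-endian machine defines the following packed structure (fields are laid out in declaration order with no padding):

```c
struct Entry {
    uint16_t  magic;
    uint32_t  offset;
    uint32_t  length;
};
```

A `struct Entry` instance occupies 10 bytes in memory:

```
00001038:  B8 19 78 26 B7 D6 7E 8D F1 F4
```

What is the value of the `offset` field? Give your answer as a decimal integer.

`offset` follows `magic` (2 bytes), so it starts at byte offset 2 and occupies 4 bytes.
Bytes at offsets 2..5: 78 26 B7 D6.
Big-endian: lowest address holds the most-significant byte.
The bytes are already most-significant first: 0x7826B7D6.
0x7826B7D6 = 2015803350.

2015803350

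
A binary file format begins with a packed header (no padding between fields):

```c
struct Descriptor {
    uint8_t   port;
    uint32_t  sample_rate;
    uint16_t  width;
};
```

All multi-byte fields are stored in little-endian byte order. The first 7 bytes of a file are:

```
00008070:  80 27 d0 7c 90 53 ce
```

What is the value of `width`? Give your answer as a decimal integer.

`width` follows `port` (1 B), `sample_rate` (4 B), so it starts at offset 1 + 4 = 5 and occupies 2 bytes.
Bytes at offsets 5..6: 53 CE.
Little-endian stores the least-significant byte at the lowest address.
Reassemble most-significant byte first: CE 53 → 0xCE53.
0xCE53 = 52819.

52819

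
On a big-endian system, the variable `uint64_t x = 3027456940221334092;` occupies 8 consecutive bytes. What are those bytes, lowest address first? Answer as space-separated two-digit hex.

3027456940221334092 in hexadecimal, padded to 64 bits, is 0x2A03B00C06AF024C.
Split into bytes (most-significant first): 2A 03 B0 0C 06 AF 02 4C.
In big-endian order the high byte comes first in memory.
So the memory order matches the most-significant-first order: 2A 03 B0 0C 06 AF 02 4C.

2A 03 B0 0C 06 AF 02 4C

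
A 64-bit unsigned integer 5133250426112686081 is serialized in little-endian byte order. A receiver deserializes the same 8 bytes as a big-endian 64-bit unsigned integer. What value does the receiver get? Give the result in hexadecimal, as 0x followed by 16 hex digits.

0x01B891BF10F83C47

5133250426112686081 in 64-bit hexadecimal is 0x473CF810BF91B801.
Stored little-endian, the bytes at ascending addresses are 01 B8 91 BF 10 F8 3C 47.
Read back as big-endian, the last byte is least significant, giving 0x01B891BF10F83C47.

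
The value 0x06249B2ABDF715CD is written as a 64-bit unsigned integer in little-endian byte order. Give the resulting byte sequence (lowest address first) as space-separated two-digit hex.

CD 15 F7 BD 2A 9B 24 06

Split into bytes (most-significant first): 06 24 9B 2A BD F7 15 CD.
Little-endian stores the least-significant byte at the lowest address.
So at ascending addresses the bytes are CD 15 F7 BD 2A 9B 24 06.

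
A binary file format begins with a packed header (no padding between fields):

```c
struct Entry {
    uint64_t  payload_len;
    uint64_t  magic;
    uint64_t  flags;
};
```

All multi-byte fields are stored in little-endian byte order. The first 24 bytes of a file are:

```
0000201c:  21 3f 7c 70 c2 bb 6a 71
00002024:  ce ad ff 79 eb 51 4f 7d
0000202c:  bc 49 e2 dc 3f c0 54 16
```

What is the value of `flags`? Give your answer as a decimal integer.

1609122347399399868

`flags` follows `payload_len` (8 B), `magic` (8 B), so it starts at offset 8 + 8 = 16 and occupies 8 bytes.
Bytes at offsets 16..23: BC 49 E2 DC 3F C0 54 16.
Little-endian stores the least-significant byte at the lowest address.
Reassemble most-significant byte first: 16 54 C0 3F DC E2 49 BC → 0x1654C03FDCE249BC.
0x1654C03FDCE249BC = 1609122347399399868.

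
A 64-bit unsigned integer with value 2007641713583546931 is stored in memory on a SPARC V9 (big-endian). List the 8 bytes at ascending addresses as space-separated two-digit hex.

1B DC 93 80 66 67 62 33

2007641713583546931 in hexadecimal, padded to 64 bits, is 0x1BDC938066676233.
Split into bytes (most-significant first): 1B DC 93 80 66 67 62 33.
Big-endian: lowest address holds the most-significant byte.
So the memory order matches the most-significant-first order: 1B DC 93 80 66 67 62 33.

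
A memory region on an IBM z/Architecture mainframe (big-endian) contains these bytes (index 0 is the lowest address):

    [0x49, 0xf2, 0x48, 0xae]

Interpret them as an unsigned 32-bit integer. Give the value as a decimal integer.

1240615086

Big-endian: lowest address holds the most-significant byte.
The bytes are already most-significant first: 0x49F248AE.
0x49F248AE = 1240615086.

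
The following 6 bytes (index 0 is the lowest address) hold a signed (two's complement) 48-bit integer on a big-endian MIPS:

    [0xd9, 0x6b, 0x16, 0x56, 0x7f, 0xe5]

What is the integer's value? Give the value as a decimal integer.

Big-endian: lowest address holds the most-significant byte.
The bytes are already most-significant first: 0xD96B16567FE5.
Top bit is set, so as a signed 48-bit value this is 0xD96B16567FE5 − 2^48 = -42421017215003.

-42421017215003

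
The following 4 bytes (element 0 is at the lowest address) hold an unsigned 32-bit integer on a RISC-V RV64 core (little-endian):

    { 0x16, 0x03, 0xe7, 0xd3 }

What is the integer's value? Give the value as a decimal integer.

3555132182

Little-endian: lowest address holds the least-significant byte.
Reassemble most-significant byte first: D3 E7 03 16 → 0xD3E70316.
0xD3E70316 = 3555132182.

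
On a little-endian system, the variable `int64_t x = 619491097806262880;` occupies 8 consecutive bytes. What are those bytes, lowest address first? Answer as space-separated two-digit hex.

60 52 42 0A DF DF 98 08

619491097806262880 in hexadecimal, padded to 64 bits, is 0x0898DFDF0A425260.
Split into bytes (most-significant first): 08 98 DF DF 0A 42 52 60.
Little-endian: lowest address holds the least-significant byte.
So at ascending addresses the bytes are 60 52 42 0A DF DF 98 08.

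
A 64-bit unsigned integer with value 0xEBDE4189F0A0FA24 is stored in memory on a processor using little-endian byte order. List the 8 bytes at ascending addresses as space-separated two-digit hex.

Split into bytes (most-significant first): EB DE 41 89 F0 A0 FA 24.
In little-endian order the low byte comes first in memory.
So at ascending addresses the bytes are 24 FA A0 F0 89 41 DE EB.

24 FA A0 F0 89 41 DE EB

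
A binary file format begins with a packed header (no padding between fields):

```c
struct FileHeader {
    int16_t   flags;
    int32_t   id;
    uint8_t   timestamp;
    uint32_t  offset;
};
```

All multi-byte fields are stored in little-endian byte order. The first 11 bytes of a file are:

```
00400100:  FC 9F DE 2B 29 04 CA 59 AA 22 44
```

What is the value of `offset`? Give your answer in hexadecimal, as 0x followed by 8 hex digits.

0x4422AA59

`offset` follows `flags` (2 B), `id` (4 B), `timestamp` (1 B), so it starts at offset 2 + 4 + 1 = 7 and occupies 4 bytes.
Bytes at offsets 7..10: 59 AA 22 44.
Little-endian: lowest address holds the least-significant byte.
Reassemble most-significant byte first: 44 22 AA 59 → 0x4422AA59.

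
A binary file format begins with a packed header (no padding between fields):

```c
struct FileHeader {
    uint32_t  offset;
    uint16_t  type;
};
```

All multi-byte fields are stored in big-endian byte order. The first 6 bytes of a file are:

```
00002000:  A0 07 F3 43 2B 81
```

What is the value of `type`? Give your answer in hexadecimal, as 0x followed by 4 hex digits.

`type` follows `offset` (4 bytes), so it starts at byte offset 4 and occupies 2 bytes.
Bytes at offsets 4..5: 2B 81.
Big-endian stores the most-significant byte at the lowest address.
The bytes are already most-significant first: 0x2B81.

0x2B81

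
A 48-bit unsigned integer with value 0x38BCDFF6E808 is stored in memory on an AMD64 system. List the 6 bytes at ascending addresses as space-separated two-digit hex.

Split into bytes (most-significant first): 38 BC DF F6 E8 08.
Little-endian stores the least-significant byte at the lowest address.
So at ascending addresses the bytes are 08 E8 F6 DF BC 38.

08 E8 F6 DF BC 38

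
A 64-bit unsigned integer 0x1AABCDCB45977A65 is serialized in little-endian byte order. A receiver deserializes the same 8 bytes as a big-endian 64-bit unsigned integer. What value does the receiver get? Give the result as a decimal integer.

Stored little-endian, the bytes at ascending addresses are 65 7A 97 45 CB CD AB 1A.
Read back as big-endian, the last byte is least significant, giving 0x657A9745CBCDAB1A.
0x657A9745CBCDAB1A = 7312323271017212698.

7312323271017212698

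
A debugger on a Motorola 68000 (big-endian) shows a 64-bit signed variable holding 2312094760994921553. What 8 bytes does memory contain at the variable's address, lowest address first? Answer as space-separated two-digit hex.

2312094760994921553 in hexadecimal, padded to 64 bits, is 0x201635EF6424DC51.
Split into bytes (most-significant first): 20 16 35 EF 64 24 DC 51.
Big-endian: lowest address holds the most-significant byte.
So the memory order matches the most-significant-first order: 20 16 35 EF 64 24 DC 51.

20 16 35 EF 64 24 DC 51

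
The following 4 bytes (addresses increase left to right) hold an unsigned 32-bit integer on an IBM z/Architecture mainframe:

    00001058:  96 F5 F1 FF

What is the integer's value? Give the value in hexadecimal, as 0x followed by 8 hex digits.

0x96F5F1FF

Big-endian stores the most-significant byte at the lowest address.
The bytes are already most-significant first: 0x96F5F1FF.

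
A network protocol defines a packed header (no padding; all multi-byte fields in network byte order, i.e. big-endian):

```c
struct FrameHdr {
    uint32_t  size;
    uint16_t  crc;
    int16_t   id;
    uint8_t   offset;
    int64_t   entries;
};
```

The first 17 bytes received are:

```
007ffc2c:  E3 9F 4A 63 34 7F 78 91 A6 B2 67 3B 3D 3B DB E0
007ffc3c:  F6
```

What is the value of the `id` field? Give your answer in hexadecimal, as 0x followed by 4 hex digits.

`id` follows `size` (4 B), `crc` (2 B), so it starts at offset 4 + 2 = 6 and occupies 2 bytes.
Bytes at offsets 6..7: 78 91.
Big-endian stores the most-significant byte at the lowest address.
The bytes are already most-significant first: 0x7891.

0x7891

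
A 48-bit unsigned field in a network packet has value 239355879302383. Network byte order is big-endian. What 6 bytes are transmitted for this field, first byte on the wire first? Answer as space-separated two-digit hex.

239355879302383 in hexadecimal, padded to 48 bits, is 0xD9B1622924EF.
Split into bytes (most-significant first): D9 B1 62 29 24 EF.
In big-endian order the high byte comes first in memory.
So the memory order matches the most-significant-first order: D9 B1 62 29 24 EF.

D9 B1 62 29 24 EF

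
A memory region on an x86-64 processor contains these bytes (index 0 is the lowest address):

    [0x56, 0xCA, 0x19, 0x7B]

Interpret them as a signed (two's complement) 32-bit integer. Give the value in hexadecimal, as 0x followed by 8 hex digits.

0x7B19CA56

Little-endian stores the least-significant byte at the lowest address.
Reassemble most-significant byte first: 7B 19 CA 56 → 0x7B19CA56.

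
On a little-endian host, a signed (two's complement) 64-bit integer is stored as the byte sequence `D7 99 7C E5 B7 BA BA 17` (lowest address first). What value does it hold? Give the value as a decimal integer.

1709884307532454359

In little-endian order the low byte comes first in memory.
Reassemble most-significant byte first: 17 BA BA B7 E5 7C 99 D7 → 0x17BABAB7E57C99D7.
0x17BABAB7E57C99D7 = 1709884307532454359.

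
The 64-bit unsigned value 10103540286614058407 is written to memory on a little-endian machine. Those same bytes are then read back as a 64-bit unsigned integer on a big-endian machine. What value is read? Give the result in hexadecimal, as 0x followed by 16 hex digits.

10103540286614058407 in 64-bit hexadecimal is 0x8C36FC5C1D7AB5A7.
Stored little-endian, the bytes at ascending addresses are A7 B5 7A 1D 5C FC 36 8C.
Read back as big-endian, the last byte is least significant, giving 0xA7B57A1D5CFC368C.

0xA7B57A1D5CFC368C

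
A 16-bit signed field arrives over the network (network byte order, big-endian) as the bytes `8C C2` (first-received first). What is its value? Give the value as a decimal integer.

Big-endian stores the most-significant byte at the lowest address.
The bytes are already most-significant first: 0x8CC2.
Top bit is set, so as a signed 16-bit value this is 0x8CC2 − 2^16 = -29502.

-29502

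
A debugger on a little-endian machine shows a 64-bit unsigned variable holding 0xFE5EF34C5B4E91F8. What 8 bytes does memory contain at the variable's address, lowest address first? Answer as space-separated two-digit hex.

F8 91 4E 5B 4C F3 5E FE

Split into bytes (most-significant first): FE 5E F3 4C 5B 4E 91 F8.
In little-endian order the low byte comes first in memory.
So at ascending addresses the bytes are F8 91 4E 5B 4C F3 5E FE.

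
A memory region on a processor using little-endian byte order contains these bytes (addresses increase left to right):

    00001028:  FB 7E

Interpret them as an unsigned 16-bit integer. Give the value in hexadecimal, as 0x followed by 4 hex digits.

0x7EFB

Little-endian: lowest address holds the least-significant byte.
Reassemble most-significant byte first: 7E FB → 0x7EFB.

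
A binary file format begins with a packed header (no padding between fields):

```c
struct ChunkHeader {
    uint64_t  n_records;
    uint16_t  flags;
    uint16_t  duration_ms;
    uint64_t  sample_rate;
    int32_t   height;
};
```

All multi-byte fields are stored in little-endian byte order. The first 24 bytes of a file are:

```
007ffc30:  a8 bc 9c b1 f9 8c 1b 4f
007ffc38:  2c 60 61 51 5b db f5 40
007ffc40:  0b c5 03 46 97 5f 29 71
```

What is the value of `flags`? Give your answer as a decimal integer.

`flags` follows `n_records` (8 bytes), so it starts at byte offset 8 and occupies 2 bytes.
Bytes at offsets 8..9: 2C 60.
Little-endian: lowest address holds the least-significant byte.
Reassemble most-significant byte first: 60 2C → 0x602C.
0x602C = 24620.

24620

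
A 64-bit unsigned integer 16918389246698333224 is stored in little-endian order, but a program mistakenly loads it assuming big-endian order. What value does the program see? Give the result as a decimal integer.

16918389246698333224 in 64-bit hexadecimal is 0xEACA3161E53E2428.
Stored little-endian, the bytes at ascending addresses are 28 24 3E E5 61 31 CA EA.
Read back as big-endian, the last byte is least significant, giving 0x28243EE56131CAEA.
0x28243EE56131CAEA = 2892506015577787114.

2892506015577787114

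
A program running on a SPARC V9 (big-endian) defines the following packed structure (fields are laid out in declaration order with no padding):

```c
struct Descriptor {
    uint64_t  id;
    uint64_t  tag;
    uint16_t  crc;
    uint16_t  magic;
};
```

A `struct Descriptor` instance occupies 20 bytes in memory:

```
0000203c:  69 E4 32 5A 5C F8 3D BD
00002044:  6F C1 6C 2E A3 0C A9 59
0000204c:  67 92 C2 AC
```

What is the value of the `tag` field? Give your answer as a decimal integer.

8052836556274968921

`tag` follows `id` (8 bytes), so it starts at byte offset 8 and occupies 8 bytes.
Bytes at offsets 8..15: 6F C1 6C 2E A3 0C A9 59.
Big-endian stores the most-significant byte at the lowest address.
The bytes are already most-significant first: 0x6FC16C2EA30CA959.
0x6FC16C2EA30CA959 = 8052836556274968921.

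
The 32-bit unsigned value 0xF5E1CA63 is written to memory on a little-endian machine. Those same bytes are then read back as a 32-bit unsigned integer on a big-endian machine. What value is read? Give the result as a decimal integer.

Stored little-endian, the bytes at ascending addresses are 63 CA E1 F5.
Read back as big-endian, the last byte is least significant, giving 0x63CAE1F5.
0x63CAE1F5 = 1674240501.

1674240501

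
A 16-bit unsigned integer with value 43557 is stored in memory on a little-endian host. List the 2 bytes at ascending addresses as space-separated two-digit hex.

43557 in hexadecimal, padded to 16 bits, is 0xAA25.
Split into bytes (most-significant first): AA 25.
Little-endian: lowest address holds the least-significant byte.
So at ascending addresses the bytes are 25 AA.

25 AA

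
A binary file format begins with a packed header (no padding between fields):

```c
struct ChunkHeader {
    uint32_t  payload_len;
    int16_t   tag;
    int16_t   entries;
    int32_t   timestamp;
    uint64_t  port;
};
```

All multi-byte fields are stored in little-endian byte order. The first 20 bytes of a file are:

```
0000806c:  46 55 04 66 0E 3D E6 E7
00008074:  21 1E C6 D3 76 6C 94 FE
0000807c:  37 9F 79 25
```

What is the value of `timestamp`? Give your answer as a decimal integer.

`timestamp` follows `payload_len` (4 B), `tag` (2 B), `entries` (2 B), so it starts at offset 4 + 2 + 2 = 8 and occupies 4 bytes.
Bytes at offsets 8..11: 21 1E C6 D3.
Little-endian: lowest address holds the least-significant byte.
Reassemble most-significant byte first: D3 C6 1E 21 → 0xD3C61E21.
Top bit is set, so as a signed 32-bit value this is 0xD3C61E21 − 2^32 = -741990879.

-741990879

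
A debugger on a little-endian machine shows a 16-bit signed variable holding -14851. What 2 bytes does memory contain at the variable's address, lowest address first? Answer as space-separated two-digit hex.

FD C5

Two's complement of -14851 in 16 bits: 14851 = 0x3A03; invert → 0xC5FC; add 1 → 0xC5FD.
Split into bytes (most-significant first): C5 FD.
Little-endian stores the least-significant byte at the lowest address.
So at ascending addresses the bytes are FD C5.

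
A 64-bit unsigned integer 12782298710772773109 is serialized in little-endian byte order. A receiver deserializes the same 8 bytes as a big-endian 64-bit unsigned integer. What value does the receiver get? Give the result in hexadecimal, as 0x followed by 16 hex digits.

0xF5708B34F4D863B1

12782298710772773109 in 64-bit hexadecimal is 0xB163D8F4348B70F5.
Stored little-endian, the bytes at ascending addresses are F5 70 8B 34 F4 D8 63 B1.
Read back as big-endian, the last byte is least significant, giving 0xF5708B34F4D863B1.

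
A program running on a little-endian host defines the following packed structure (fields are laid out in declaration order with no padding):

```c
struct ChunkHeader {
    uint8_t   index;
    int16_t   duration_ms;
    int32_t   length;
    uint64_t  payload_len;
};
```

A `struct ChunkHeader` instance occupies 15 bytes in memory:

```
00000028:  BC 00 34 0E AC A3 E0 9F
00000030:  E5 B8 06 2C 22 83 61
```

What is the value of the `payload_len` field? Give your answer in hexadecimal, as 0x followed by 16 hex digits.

`payload_len` follows `index` (1 B), `duration_ms` (2 B), `length` (4 B), so it starts at offset 1 + 2 + 4 = 7 and occupies 8 bytes.
Bytes at offsets 7..14: 9F E5 B8 06 2C 22 83 61.
In little-endian order the low byte comes first in memory.
Reassemble most-significant byte first: 61 83 22 2C 06 B8 E5 9F → 0x6183222C06B8E59F.

0x6183222C06B8E59F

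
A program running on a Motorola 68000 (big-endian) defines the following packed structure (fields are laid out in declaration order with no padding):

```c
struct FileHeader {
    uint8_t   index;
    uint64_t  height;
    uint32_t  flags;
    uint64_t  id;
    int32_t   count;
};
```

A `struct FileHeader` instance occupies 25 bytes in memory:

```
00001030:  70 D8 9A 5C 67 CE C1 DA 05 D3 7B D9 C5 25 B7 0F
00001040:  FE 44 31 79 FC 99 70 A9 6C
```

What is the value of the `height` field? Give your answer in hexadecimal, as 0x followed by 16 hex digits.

0xD89A5C67CEC1DA05

`height` follows `index` (1 byte), so it starts at byte offset 1 and occupies 8 bytes.
Bytes at offsets 1..8: D8 9A 5C 67 CE C1 DA 05.
Big-endian stores the most-significant byte at the lowest address.
The bytes are already most-significant first: 0xD89A5C67CEC1DA05.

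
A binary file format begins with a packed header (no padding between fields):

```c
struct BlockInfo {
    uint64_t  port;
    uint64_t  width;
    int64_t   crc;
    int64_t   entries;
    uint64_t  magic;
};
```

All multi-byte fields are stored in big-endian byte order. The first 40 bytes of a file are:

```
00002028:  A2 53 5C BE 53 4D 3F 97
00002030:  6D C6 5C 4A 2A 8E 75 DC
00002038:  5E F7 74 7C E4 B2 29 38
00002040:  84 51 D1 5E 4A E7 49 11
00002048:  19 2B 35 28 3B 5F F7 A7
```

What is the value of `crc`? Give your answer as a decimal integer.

6843066238574405944

`crc` follows `port` (8 B), `width` (8 B), so it starts at offset 8 + 8 = 16 and occupies 8 bytes.
Bytes at offsets 16..23: 5E F7 74 7C E4 B2 29 38.
Big-endian: lowest address holds the most-significant byte.
The bytes are already most-significant first: 0x5EF7747CE4B22938.
0x5EF7747CE4B22938 = 6843066238574405944.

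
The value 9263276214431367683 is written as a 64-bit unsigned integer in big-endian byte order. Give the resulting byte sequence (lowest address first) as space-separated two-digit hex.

80 8D C4 A3 59 81 C2 03

9263276214431367683 in hexadecimal, padded to 64 bits, is 0x808DC4A35981C203.
Split into bytes (most-significant first): 80 8D C4 A3 59 81 C2 03.
Big-endian: lowest address holds the most-significant byte.
So the memory order matches the most-significant-first order: 80 8D C4 A3 59 81 C2 03.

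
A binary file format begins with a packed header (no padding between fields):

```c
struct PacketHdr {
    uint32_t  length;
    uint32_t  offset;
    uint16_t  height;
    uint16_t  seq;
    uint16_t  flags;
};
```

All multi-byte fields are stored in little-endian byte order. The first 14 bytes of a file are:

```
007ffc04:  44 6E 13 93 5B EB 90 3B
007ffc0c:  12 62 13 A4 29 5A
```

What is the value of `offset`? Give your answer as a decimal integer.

999353179

`offset` follows `length` (4 bytes), so it starts at byte offset 4 and occupies 4 bytes.
Bytes at offsets 4..7: 5B EB 90 3B.
Little-endian stores the least-significant byte at the lowest address.
Reassemble most-significant byte first: 3B 90 EB 5B → 0x3B90EB5B.
0x3B90EB5B = 999353179.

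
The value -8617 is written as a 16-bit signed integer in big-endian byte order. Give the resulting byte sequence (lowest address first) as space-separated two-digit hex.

Two's complement of -8617 in 16 bits: 8617 = 0x21A9; invert → 0xDE56; add 1 → 0xDE57.
Split into bytes (most-significant first): DE 57.
Big-endian stores the most-significant byte at the lowest address.
So the memory order matches the most-significant-first order: DE 57.

DE 57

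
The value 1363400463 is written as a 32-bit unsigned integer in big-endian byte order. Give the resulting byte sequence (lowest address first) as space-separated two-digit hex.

51 43 D7 0F

1363400463 in hexadecimal, padded to 32 bits, is 0x5143D70F.
Split into bytes (most-significant first): 51 43 D7 0F.
Big-endian: lowest address holds the most-significant byte.
So the memory order matches the most-significant-first order: 51 43 D7 0F.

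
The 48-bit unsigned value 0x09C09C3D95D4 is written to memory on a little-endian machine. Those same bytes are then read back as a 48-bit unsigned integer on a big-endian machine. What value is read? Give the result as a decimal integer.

233737448898569

Stored little-endian, the bytes at ascending addresses are D4 95 3D 9C C0 09.
Read back as big-endian, the last byte is least significant, giving 0xD4953D9CC009.
0xD4953D9CC009 = 233737448898569.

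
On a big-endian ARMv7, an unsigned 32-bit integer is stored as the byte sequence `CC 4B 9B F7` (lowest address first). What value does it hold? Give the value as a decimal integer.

Big-endian: lowest address holds the most-significant byte.
The bytes are already most-significant first: 0xCC4B9BF7.
0xCC4B9BF7 = 3427507191.

3427507191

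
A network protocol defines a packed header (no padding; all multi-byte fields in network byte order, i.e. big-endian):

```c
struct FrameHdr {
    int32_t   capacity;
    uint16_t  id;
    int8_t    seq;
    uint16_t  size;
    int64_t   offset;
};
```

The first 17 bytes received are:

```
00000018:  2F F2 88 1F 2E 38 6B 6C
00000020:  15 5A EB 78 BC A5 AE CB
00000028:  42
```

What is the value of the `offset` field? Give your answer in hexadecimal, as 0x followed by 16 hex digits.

0x5AEB78BCA5AECB42

`offset` follows `capacity` (4 B), `id` (2 B), `seq` (1 B), `size` (2 B), so it starts at offset 4 + 2 + 1 + 2 = 9 and occupies 8 bytes.
Bytes at offsets 9..16: 5A EB 78 BC A5 AE CB 42.
In big-endian order the high byte comes first in memory.
The bytes are already most-significant first: 0x5AEB78BCA5AECB42.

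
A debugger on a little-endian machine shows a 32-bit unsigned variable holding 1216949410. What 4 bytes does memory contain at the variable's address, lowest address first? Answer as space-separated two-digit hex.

1216949410 in hexadecimal, padded to 32 bits, is 0x48892CA2.
Split into bytes (most-significant first): 48 89 2C A2.
In little-endian order the low byte comes first in memory.
So at ascending addresses the bytes are A2 2C 89 48.

A2 2C 89 48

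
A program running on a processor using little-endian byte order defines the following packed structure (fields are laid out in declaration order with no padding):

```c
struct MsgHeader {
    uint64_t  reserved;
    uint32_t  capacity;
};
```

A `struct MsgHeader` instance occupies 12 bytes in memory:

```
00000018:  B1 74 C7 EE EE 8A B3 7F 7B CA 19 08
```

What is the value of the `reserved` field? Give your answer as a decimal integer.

`reserved` is the first field, at byte offset 0, occupying 8 bytes.
Bytes at offsets 0..7: B1 74 C7 EE EE 8A B3 7F.
Little-endian stores the least-significant byte at the lowest address.
Reassemble most-significant byte first: 7F B3 8A EE EE C7 74 B1 → 0x7FB38AEEEEC774B1.
0x7FB38AEEEEC774B1 = 9201851222460953777.

9201851222460953777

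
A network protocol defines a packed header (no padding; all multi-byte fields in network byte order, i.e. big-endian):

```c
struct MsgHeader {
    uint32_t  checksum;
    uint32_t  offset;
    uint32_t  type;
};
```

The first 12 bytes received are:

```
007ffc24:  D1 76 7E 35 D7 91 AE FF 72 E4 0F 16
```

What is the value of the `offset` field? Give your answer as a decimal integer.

3616648959

`offset` follows `checksum` (4 bytes), so it starts at byte offset 4 and occupies 4 bytes.
Bytes at offsets 4..7: D7 91 AE FF.
In big-endian order the high byte comes first in memory.
The bytes are already most-significant first: 0xD791AEFF.
0xD791AEFF = 3616648959.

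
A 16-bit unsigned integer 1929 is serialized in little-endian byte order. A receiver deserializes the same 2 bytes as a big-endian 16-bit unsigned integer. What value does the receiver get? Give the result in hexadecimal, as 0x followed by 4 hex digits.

1929 in 16-bit hexadecimal is 0x0789.
Stored little-endian, the bytes at ascending addresses are 89 07.
Read back as big-endian, the last byte is least significant, giving 0x8907.

0x8907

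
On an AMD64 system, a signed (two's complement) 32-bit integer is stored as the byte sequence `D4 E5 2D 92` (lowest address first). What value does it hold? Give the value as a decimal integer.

-1842485804

Little-endian: lowest address holds the least-significant byte.
Reassemble most-significant byte first: 92 2D E5 D4 → 0x922DE5D4.
Top bit is set, so as a signed 32-bit value this is 0x922DE5D4 − 2^32 = -1842485804.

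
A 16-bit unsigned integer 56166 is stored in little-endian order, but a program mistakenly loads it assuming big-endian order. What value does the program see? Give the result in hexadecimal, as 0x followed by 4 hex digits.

0x66DB

56166 in 16-bit hexadecimal is 0xDB66.
Stored little-endian, the bytes at ascending addresses are 66 DB.
Read back as big-endian, the last byte is least significant, giving 0x66DB.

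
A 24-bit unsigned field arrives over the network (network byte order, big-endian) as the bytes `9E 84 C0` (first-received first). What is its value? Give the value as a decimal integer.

10388672

Big-endian: lowest address holds the most-significant byte.
The bytes are already most-significant first: 0x9E84C0.
0x9E84C0 = 10388672.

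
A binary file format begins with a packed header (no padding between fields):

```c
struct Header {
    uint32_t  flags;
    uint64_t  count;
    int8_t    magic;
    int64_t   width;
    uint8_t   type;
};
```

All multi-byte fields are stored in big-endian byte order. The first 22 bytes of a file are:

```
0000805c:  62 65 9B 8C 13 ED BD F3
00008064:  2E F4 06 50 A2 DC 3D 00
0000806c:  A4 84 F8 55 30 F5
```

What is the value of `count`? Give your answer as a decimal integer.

1436012708363503184

`count` follows `flags` (4 bytes), so it starts at byte offset 4 and occupies 8 bytes.
Bytes at offsets 4..11: 13 ED BD F3 2E F4 06 50.
Big-endian: lowest address holds the most-significant byte.
The bytes are already most-significant first: 0x13EDBDF32EF40650.
0x13EDBDF32EF40650 = 1436012708363503184.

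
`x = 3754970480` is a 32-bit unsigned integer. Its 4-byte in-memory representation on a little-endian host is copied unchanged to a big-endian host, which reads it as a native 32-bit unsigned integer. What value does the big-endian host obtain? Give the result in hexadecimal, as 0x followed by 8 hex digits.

3754970480 in 32-bit hexadecimal is 0xDFD04D70.
Stored little-endian, the bytes at ascending addresses are 70 4D D0 DF.
Read back as big-endian, the last byte is least significant, giving 0x704DD0DF.

0x704DD0DF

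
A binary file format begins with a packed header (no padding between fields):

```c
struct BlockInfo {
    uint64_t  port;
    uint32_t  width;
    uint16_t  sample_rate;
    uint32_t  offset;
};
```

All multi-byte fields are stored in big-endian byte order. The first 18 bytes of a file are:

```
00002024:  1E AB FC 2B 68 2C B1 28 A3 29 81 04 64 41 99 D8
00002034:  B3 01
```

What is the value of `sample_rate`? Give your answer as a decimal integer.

25665

`sample_rate` follows `port` (8 B), `width` (4 B), so it starts at offset 8 + 4 = 12 and occupies 2 bytes.
Bytes at offsets 12..13: 64 41.
Big-endian stores the most-significant byte at the lowest address.
The bytes are already most-significant first: 0x6441.
0x6441 = 25665.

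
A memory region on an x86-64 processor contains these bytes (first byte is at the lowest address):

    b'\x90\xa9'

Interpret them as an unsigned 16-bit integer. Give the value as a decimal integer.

Little-endian: lowest address holds the least-significant byte.
Reassemble most-significant byte first: A9 90 → 0xA990.
0xA990 = 43408.

43408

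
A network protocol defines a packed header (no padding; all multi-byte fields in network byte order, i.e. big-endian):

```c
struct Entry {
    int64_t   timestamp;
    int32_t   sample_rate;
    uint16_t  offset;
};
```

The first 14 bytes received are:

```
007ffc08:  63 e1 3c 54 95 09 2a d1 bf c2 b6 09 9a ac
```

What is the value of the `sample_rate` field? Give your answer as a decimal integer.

`sample_rate` follows `timestamp` (8 bytes), so it starts at byte offset 8 and occupies 4 bytes.
Bytes at offsets 8..11: BF C2 B6 09.
In big-endian order the high byte comes first in memory.
The bytes are already most-significant first: 0xBFC2B609.
Top bit is set, so as a signed 32-bit value this is 0xBFC2B609 − 2^32 = -1077758455.

-1077758455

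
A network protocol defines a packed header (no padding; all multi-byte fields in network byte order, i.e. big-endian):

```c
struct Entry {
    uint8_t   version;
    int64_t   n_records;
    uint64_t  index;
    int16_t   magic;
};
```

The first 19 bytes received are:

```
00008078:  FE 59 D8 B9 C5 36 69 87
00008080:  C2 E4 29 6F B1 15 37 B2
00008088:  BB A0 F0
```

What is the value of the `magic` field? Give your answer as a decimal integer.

`magic` follows `version` (1 B), `n_records` (8 B), `index` (8 B), so it starts at offset 1 + 8 + 8 = 17 and occupies 2 bytes.
Bytes at offsets 17..18: A0 F0.
In big-endian order the high byte comes first in memory.
The bytes are already most-significant first: 0xA0F0.
Top bit is set, so as a signed 16-bit value this is 0xA0F0 − 2^16 = -24336.

-24336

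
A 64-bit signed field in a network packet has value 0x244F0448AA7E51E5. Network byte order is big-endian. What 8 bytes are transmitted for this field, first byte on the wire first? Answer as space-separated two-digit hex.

24 4F 04 48 AA 7E 51 E5

Split into bytes (most-significant first): 24 4F 04 48 AA 7E 51 E5.
Big-endian stores the most-significant byte at the lowest address.
So the memory order matches the most-significant-first order: 24 4F 04 48 AA 7E 51 E5.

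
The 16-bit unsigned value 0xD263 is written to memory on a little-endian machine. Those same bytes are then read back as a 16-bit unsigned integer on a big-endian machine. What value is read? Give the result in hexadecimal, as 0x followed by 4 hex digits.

0x63D2

Stored little-endian, the bytes at ascending addresses are 63 D2.
Read back as big-endian, the last byte is least significant, giving 0x63D2.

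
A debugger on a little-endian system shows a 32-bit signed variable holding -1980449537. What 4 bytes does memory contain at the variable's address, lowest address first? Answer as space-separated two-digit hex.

FF BC F4 89

Two's complement of -1980449537 in 32 bits: 1980449537 = 0x760B4301; invert → 0x89F4BCFE; add 1 → 0x89F4BCFF.
Split into bytes (most-significant first): 89 F4 BC FF.
Little-endian: lowest address holds the least-significant byte.
So at ascending addresses the bytes are FF BC F4 89.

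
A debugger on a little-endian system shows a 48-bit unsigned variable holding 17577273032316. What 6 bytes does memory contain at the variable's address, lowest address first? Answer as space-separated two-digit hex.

7C 7E 1D 87 FC 0F

17577273032316 in hexadecimal, padded to 48 bits, is 0x0FFC871D7E7C.
Split into bytes (most-significant first): 0F FC 87 1D 7E 7C.
In little-endian order the low byte comes first in memory.
So at ascending addresses the bytes are 7C 7E 1D 87 FC 0F.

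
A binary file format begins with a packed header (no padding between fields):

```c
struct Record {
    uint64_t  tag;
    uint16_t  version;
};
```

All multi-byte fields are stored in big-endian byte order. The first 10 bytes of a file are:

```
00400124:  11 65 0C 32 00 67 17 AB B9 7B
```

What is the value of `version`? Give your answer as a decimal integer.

47483

`version` follows `tag` (8 bytes), so it starts at byte offset 8 and occupies 2 bytes.
Bytes at offsets 8..9: B9 7B.
In big-endian order the high byte comes first in memory.
The bytes are already most-significant first: 0xB97B.
0xB97B = 47483.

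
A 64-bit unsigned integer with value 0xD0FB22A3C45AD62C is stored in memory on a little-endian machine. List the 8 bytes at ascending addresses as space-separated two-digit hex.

2C D6 5A C4 A3 22 FB D0

Split into bytes (most-significant first): D0 FB 22 A3 C4 5A D6 2C.
Little-endian stores the least-significant byte at the lowest address.
So at ascending addresses the bytes are 2C D6 5A C4 A3 22 FB D0.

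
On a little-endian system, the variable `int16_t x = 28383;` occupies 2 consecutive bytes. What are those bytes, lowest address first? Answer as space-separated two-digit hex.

DF 6E

28383 in hexadecimal, padded to 16 bits, is 0x6EDF.
Split into bytes (most-significant first): 6E DF.
Little-endian: lowest address holds the least-significant byte.
So at ascending addresses the bytes are DF 6E.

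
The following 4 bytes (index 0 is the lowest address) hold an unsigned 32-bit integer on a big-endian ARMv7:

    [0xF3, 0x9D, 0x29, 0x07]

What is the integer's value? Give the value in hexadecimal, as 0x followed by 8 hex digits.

Big-endian stores the most-significant byte at the lowest address.
The bytes are already most-significant first: 0xF39D2907.

0xF39D2907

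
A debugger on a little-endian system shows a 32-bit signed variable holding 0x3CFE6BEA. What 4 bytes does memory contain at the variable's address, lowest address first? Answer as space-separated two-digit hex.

EA 6B FE 3C

Split into bytes (most-significant first): 3C FE 6B EA.
Little-endian: lowest address holds the least-significant byte.
So at ascending addresses the bytes are EA 6B FE 3C.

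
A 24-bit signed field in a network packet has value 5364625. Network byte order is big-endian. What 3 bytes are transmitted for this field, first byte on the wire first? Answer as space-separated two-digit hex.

51 DB 91

5364625 in hexadecimal, padded to 24 bits, is 0x51DB91.
Split into bytes (most-significant first): 51 DB 91.
Big-endian: lowest address holds the most-significant byte.
So the memory order matches the most-significant-first order: 51 DB 91.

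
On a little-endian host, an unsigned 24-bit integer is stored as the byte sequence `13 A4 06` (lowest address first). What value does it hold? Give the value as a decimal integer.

In little-endian order the low byte comes first in memory.
Reassemble most-significant byte first: 06 A4 13 → 0x06A413.
0x06A413 = 435219.

435219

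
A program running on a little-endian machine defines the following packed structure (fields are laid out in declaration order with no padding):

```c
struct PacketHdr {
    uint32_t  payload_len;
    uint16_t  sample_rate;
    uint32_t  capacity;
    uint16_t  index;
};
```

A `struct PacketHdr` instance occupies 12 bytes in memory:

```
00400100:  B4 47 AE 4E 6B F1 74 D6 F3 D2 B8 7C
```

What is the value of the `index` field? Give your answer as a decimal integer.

`index` follows `payload_len` (4 B), `sample_rate` (2 B), `capacity` (4 B), so it starts at offset 4 + 2 + 4 = 10 and occupies 2 bytes.
Bytes at offsets 10..11: B8 7C.
Little-endian stores the least-significant byte at the lowest address.
Reassemble most-significant byte first: 7C B8 → 0x7CB8.
0x7CB8 = 31928.

31928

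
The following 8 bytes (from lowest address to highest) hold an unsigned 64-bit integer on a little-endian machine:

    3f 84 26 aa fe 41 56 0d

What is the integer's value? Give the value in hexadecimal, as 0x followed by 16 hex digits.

0x0D5641FEAA26843F

Little-endian stores the least-significant byte at the lowest address.
Reassemble most-significant byte first: 0D 56 41 FE AA 26 84 3F → 0x0D5641FEAA26843F.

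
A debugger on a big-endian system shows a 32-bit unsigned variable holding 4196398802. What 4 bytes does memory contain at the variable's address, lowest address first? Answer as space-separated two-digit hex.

FA 1F F6 D2

4196398802 in hexadecimal, padded to 32 bits, is 0xFA1FF6D2.
Split into bytes (most-significant first): FA 1F F6 D2.
Big-endian stores the most-significant byte at the lowest address.
So the memory order matches the most-significant-first order: FA 1F F6 D2.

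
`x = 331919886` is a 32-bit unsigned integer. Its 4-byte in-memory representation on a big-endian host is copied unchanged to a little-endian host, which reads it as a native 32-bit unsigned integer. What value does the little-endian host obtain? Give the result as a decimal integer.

331919886 in 32-bit hexadecimal is 0x13C8B20E.
Stored big-endian, the bytes at ascending addresses are 13 C8 B2 0E.
Read back as little-endian, the first byte is least significant, giving 0x0EB2C813.
0x0EB2C813 = 246597651.

246597651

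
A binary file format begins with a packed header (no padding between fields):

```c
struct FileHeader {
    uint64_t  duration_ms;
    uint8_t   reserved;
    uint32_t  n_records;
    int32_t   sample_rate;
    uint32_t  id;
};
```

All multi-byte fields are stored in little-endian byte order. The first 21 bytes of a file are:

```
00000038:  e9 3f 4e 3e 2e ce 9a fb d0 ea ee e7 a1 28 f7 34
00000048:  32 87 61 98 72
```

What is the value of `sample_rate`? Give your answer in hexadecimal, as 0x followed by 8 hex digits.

`sample_rate` follows `duration_ms` (8 B), `reserved` (1 B), `n_records` (4 B), so it starts at offset 8 + 1 + 4 = 13 and occupies 4 bytes.
Bytes at offsets 13..16: 28 F7 34 32.
Little-endian: lowest address holds the least-significant byte.
Reassemble most-significant byte first: 32 34 F7 28 → 0x3234F728.

0x3234F728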